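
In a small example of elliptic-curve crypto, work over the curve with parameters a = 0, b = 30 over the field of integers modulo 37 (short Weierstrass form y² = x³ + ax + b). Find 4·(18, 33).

(34, 15)

Write G = (18, 33).
Repeated addition: build up to 4G.
2G: tangent at (18, 33): λ = (3·18² + 0)/(2·33) ≡ 10/29. 29⁻¹ ≡ 23 (mod 37), so λ ≡ 10·23 ≡ 8.
  x = λ² - 18 - 18 = 64 - 36 ≡ 28; y = λ·(18 - 28) - 33 ≡ 35. → (28, 35)
3G: (28, 35) + (18, 33). λ = (33 - 35)/(18 - 28) ≡ 35/27 mod 37. 27⁻¹ ≡ 11 (mod 37), so λ ≡ 15.
  x = λ² - 28 - 18 = 225 - 46 ≡ 31; y = λ·(28 - 31) - 35 ≡ 31. → (31, 31)
4G: (31, 31) + (18, 33). λ = (33 - 31)/(18 - 31) ≡ 2/24 mod 37. 24⁻¹ ≡ 17 (mod 37) since 24·17 = 408 ≡ 1, so λ ≡ 34.
  x = λ² - 31 - 18 = 1156 - 49 ≡ 34; y = λ·(31 - 34) - 31 ≡ 15. → (34, 15)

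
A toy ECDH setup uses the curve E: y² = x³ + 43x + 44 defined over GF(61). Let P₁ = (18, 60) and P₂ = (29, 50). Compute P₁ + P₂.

(18, 60) + (29, 50). λ = (50 - 60)/(29 - 18) ≡ 51/11 mod 61. 11⁻¹ ≡ 50 (mod 61), so λ ≡ 49.
  x = λ² - 18 - 29 = 2401 - 47 ≡ 36; y = λ·(18 - 36) - 60 ≡ 34. → (36, 34)

(36, 34)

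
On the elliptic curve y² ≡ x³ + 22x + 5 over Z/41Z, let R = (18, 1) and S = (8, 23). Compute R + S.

(10, 6)

(18, 1) + (8, 23). λ = (23 - 1)/(8 - 18) ≡ 22/31 mod 41. 31⁻¹ ≡ 4 (mod 41) since 31·4 = 124 ≡ 1, so λ ≡ 6.
  x = λ² - 18 - 8 = 36 - 26 ≡ 10; y = λ·(18 - 10) - 1 ≡ 6. → (10, 6)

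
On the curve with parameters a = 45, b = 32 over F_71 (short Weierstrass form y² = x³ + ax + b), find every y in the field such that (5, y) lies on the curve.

13, 58

x³ + 45x + 32 = 382 ≡ 27 (mod 71).
Square roots of 27 mod 71: 13 and 58 (since 13² = 169 ≡ 27).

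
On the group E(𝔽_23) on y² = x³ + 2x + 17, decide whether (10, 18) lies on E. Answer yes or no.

yes

y² = 18² ≡ 2; x³ + 2x + 17 = 1037 ≡ 2 (mod 23). 2 = 2.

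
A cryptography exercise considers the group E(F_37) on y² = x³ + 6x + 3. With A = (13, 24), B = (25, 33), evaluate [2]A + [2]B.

First 2A:
Repeated addition: build up to 2A.
2A: tangent at (13, 24): λ = (3·13² + 6)/(2·24) ≡ 32/11. 11⁻¹ ≡ 27 (mod 37) since 11·27 = 297 ≡ 1, so λ ≡ 32·27 ≡ 13.
  x = λ² - 13 - 13 = 169 - 26 ≡ 32; y = λ·(13 - 32) - 24 ≡ 25. → (32, 25)
2A = (32, 25).
Next 2B:
Repeated addition: build up to 2B.
2B: tangent at (25, 33): λ = (3·25² + 6)/(2·33) ≡ 31/29. 29⁻¹ ≡ 23 (mod 37) since 29·23 = 667 ≡ 1, so λ ≡ 31·23 ≡ 10.
  x = λ² - 25 - 25 = 100 - 50 ≡ 13; y = λ·(25 - 13) - 33 ≡ 13. → (13, 13)
2B = (13, 13).
Finally 2A + 2B:
(32, 25) + (13, 13). λ = (13 - 25)/(13 - 32) ≡ 25/18 mod 37. 18⁻¹ ≡ 35 (mod 37), so λ ≡ 24.
  x = λ² - 32 - 13 = 576 - 45 ≡ 13; y = λ·(32 - 13) - 25 ≡ 24. → (13, 24)

(13, 24)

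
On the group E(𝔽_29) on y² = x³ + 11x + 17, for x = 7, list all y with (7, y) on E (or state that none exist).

x³ + 11x + 17 = 437 ≡ 2 (mod 29).
2 is a non-residue mod 29; no y exists.

none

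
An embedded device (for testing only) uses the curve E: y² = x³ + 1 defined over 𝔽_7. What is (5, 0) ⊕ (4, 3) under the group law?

(0, 6)

(5, 0) + (4, 3). λ = (3 - 0)/(4 - 5) ≡ 3/6 mod 7. 6⁻¹ ≡ 6 (mod 7), so λ ≡ 4.
  x = λ² - 5 - 4 = 16 - 9 ≡ 0; y = λ·(5 - 0) - 0 ≡ 6. → (0, 6)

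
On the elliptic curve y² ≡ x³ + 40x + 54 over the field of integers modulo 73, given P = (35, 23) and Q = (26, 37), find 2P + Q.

(41, 30)

First 2P:
Repeated addition: build up to 2P.
2P: tangent at (35, 23): λ = (3·35² + 40)/(2·23) ≡ 65/46. 46⁻¹ ≡ 27 (mod 73), so λ ≡ 65·27 ≡ 3.
  x = λ² - 35 - 35 = 9 - 70 ≡ 12; y = λ·(35 - 12) - 23 ≡ 46. → (12, 46)
2P = (12, 46).
Finally 2P + Q:
(12, 46) + (26, 37). λ = (37 - 46)/(26 - 12) ≡ 64/14 mod 73. 14⁻¹ ≡ 47 (mod 73) since 14·47 = 658 ≡ 1, so λ ≡ 15.
  x = λ² - 12 - 26 = 225 - 38 ≡ 41; y = λ·(12 - 41) - 46 ≡ 30. → (41, 30)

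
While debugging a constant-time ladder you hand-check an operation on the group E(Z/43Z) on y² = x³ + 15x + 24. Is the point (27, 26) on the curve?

y² = 26² ≡ 31; x³ + 15x + 24 = 20112 ≡ 31 (mod 43). 31 = 31.

yes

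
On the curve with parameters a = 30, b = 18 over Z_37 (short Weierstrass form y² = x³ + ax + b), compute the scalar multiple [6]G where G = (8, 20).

(2, 30)

Repeated addition: build up to 6G.
2G: tangent at (8, 20): λ = (3·8² + 30)/(2·20) ≡ 0/3. 3⁻¹ ≡ 25 (mod 37), so λ ≡ 0·25 ≡ 0.
  x = λ² - 8 - 8 = 0 - 16 ≡ 21; y = λ·(8 - 21) - 20 ≡ 17. → (21, 17)
3G: (21, 17) + (8, 20). λ = (20 - 17)/(8 - 21) ≡ 3/24 mod 37. 24⁻¹ ≡ 17 (mod 37), so λ ≡ 14.
  x = λ² - 21 - 8 = 196 - 29 ≡ 19; y = λ·(21 - 19) - 17 ≡ 11. → (19, 11)
4G: (19, 11) + (8, 20). λ = (20 - 11)/(8 - 19) ≡ 9/26 mod 37. 26⁻¹ ≡ 10 (mod 37) since 26·10 = 260 ≡ 1, so λ ≡ 16.
  x = λ² - 19 - 8 = 256 - 27 ≡ 7; y = λ·(19 - 7) - 11 ≡ 33. → (7, 33)
5G: (7, 33) + (8, 20). λ = (20 - 33)/(8 - 7) ≡ 24/1 mod 37. 1⁻¹ ≡ 1 (mod 37), so λ ≡ 24.
  x = λ² - 7 - 8 = 576 - 15 ≡ 6; y = λ·(7 - 6) - 33 ≡ 28. → (6, 28)
6G: (6, 28) + (8, 20). λ = (20 - 28)/(8 - 6) ≡ 29/2 mod 37. 2⁻¹ ≡ 19 (mod 37), so λ ≡ 33.
  x = λ² - 6 - 8 = 1089 - 14 ≡ 2; y = λ·(6 - 2) - 28 ≡ 30. → (2, 30)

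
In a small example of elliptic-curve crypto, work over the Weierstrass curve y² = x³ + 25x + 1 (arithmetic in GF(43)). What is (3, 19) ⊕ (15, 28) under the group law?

(3, 19) + (15, 28). λ = (28 - 19)/(15 - 3) ≡ 9/12 mod 43. 12⁻¹ ≡ 18 (mod 43), so λ ≡ 33.
  x = λ² - 3 - 15 = 1089 - 18 ≡ 39; y = λ·(3 - 39) - 19 ≡ 40. → (39, 40)

(39, 40)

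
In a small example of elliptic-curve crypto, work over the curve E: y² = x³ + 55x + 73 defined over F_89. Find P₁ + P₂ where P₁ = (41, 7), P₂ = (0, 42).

(41, 7) + (0, 42). λ = (42 - 7)/(0 - 41) ≡ 35/48 mod 89. 48⁻¹ ≡ 13 (mod 89), so λ ≡ 10.
  x = λ² - 41 - 0 = 100 - 41 ≡ 59; y = λ·(41 - 59) - 7 ≡ 80. → (59, 80)

(59, 80)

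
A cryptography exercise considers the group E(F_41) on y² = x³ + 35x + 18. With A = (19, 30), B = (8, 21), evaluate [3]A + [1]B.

First 3A:
Repeated addition: build up to 3A.
2A: tangent at (19, 30): λ = (3·19² + 35)/(2·30) ≡ 11/19. 19⁻¹ ≡ 13 (mod 41), so λ ≡ 11·13 ≡ 20.
  x = λ² - 19 - 19 = 400 - 38 ≡ 34; y = λ·(19 - 34) - 30 ≡ 39. → (34, 39)
3A: (34, 39) + (19, 30). λ = (30 - 39)/(19 - 34) ≡ 32/26 mod 41. 26⁻¹ ≡ 30 (mod 41), so λ ≡ 17.
  x = λ² - 34 - 19 = 289 - 53 ≡ 31; y = λ·(34 - 31) - 39 ≡ 12. → (31, 12)
3A = (31, 12).
Finally 3A + B:
(31, 12) + (8, 21). λ = (21 - 12)/(8 - 31) ≡ 9/18 mod 41. 18⁻¹ ≡ 16 (mod 41), so λ ≡ 21.
  x = λ² - 31 - 8 = 441 - 39 ≡ 33; y = λ·(31 - 33) - 12 ≡ 28. → (33, 28)

(33, 28)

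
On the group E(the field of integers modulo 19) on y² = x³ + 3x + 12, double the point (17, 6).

tangent at (17, 6): λ = (3·17² + 3)/(2·6) ≡ 15/12. 12⁻¹ ≡ 8 (mod 19), so λ ≡ 15·8 ≡ 6.
  x = λ² - 17 - 17 = 36 - 34 ≡ 2; y = λ·(17 - 2) - 6 ≡ 8. → (2, 8)

(2, 8)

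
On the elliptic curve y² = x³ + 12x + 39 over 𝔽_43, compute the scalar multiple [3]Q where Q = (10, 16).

(1, 40)

Repeated addition: build up to 3Q.
2Q: tangent at (10, 16): λ = (3·10² + 12)/(2·16) ≡ 11/32. 32⁻¹ ≡ 39 (mod 43) since 32·39 = 1248 ≡ 1, so λ ≡ 11·39 ≡ 42.
  x = λ² - 10 - 10 = 1764 - 20 ≡ 24; y = λ·(10 - 24) - 16 ≡ 41. → (24, 41)
3Q: (24, 41) + (10, 16). λ = (16 - 41)/(10 - 24) ≡ 18/29 mod 43. 29⁻¹ ≡ 3 (mod 43) since 29·3 = 87 ≡ 1, so λ ≡ 11.
  x = λ² - 24 - 10 = 121 - 34 ≡ 1; y = λ·(24 - 1) - 41 ≡ 40. → (1, 40)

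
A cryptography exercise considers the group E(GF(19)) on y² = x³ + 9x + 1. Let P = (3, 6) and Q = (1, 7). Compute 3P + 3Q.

First 3P:
Repeated addition: build up to 3P.
2P: tangent at (3, 6): λ = (3·3² + 9)/(2·6) ≡ 17/12. 12⁻¹ ≡ 8 (mod 19) since 12·8 = 96 ≡ 1, so λ ≡ 17·8 ≡ 3.
  x = λ² - 3 - 3 = 9 - 6 ≡ 3; y = λ·(3 - 3) - 6 ≡ 13. → (3, 13)
3P: (3, 13) + (3, 6): same x and y₁ ≡ -y₂, so the sum is O.
3P = O.
Next 3Q:
Repeated addition: build up to 3Q.
2Q: tangent at (1, 7): λ = (3·1² + 9)/(2·7) ≡ 12/14. 14⁻¹ ≡ 15 (mod 19), so λ ≡ 12·15 ≡ 9.
  x = λ² - 1 - 1 = 81 - 2 ≡ 3; y = λ·(1 - 3) - 7 ≡ 13. → (3, 13)
3Q: (3, 13) + (1, 7). λ = (7 - 13)/(1 - 3) ≡ 13/17 mod 19. 17⁻¹ ≡ 9 (mod 19) since 17·9 = 153 ≡ 1, so λ ≡ 3.
  x = λ² - 3 - 1 = 9 - 4 ≡ 5; y = λ·(3 - 5) - 13 ≡ 0. → (5, 0)
3Q = (5, 0).
Finally 3P + 3Q:
O + (5, 0) = (5, 0) (identity).

(5, 0)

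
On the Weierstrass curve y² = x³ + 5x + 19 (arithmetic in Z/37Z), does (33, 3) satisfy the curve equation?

y² = 3² ≡ 9; x³ + 5x + 19 = 36121 ≡ 9 (mod 37). 9 = 9.

yes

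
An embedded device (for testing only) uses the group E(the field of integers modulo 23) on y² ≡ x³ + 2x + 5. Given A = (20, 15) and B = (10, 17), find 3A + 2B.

First 3A:
Repeated addition: build up to 3A.
2A: tangent at (20, 15): λ = (3·20² + 2)/(2·15) ≡ 6/7. 7⁻¹ ≡ 10 (mod 23), so λ ≡ 6·10 ≡ 14.
  x = λ² - 20 - 20 = 196 - 40 ≡ 18; y = λ·(20 - 18) - 15 ≡ 13. → (18, 13)
3A: (18, 13) + (20, 15). λ = (15 - 13)/(20 - 18) ≡ 2/2 mod 23. 2⁻¹ ≡ 12 (mod 23) since 2·12 = 24 ≡ 1, so λ ≡ 1.
  x = λ² - 18 - 20 = 1 - 38 ≡ 9; y = λ·(18 - 9) - 13 ≡ 19. → (9, 19)
3A = (9, 19).
Next 2B:
Repeated addition: build up to 2B.
2B: tangent at (10, 17): λ = (3·10² + 2)/(2·17) ≡ 3/11. 11⁻¹ ≡ 21 (mod 23), so λ ≡ 3·21 ≡ 17.
  x = λ² - 10 - 10 = 289 - 20 ≡ 16; y = λ·(10 - 16) - 17 ≡ 19. → (16, 19)
2B = (16, 19).
Finally 3A + 2B:
(9, 19) + (16, 19). λ = (19 - 19)/(16 - 9) ≡ 0/7 mod 23. 7⁻¹ ≡ 10 (mod 23), so λ ≡ 0.
  x = λ² - 9 - 16 = 0 - 25 ≡ 21; y = λ·(9 - 21) - 19 ≡ 4. → (21, 4)

(21, 4)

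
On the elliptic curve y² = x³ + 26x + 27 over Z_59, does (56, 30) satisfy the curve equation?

y² = 30² ≡ 15; x³ + 26x + 27 = 177099 ≡ 40 (mod 59). 15 ≠ 40.

no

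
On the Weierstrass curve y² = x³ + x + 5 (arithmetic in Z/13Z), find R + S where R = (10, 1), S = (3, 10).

(10, 1) + (3, 10). λ = (10 - 1)/(3 - 10) ≡ 9/6 mod 13. 6⁻¹ ≡ 11 (mod 13) since 6·11 = 66 ≡ 1, so λ ≡ 8.
  x = λ² - 10 - 3 = 64 - 13 ≡ 12; y = λ·(10 - 12) - 1 ≡ 9. → (12, 9)

(12, 9)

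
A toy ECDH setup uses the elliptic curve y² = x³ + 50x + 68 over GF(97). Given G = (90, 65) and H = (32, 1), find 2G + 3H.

(32, 96)

First 2G:
Repeated addition: build up to 2G.
2G: tangent at (90, 65): λ = (3·90² + 50)/(2·65) ≡ 3/33. 33⁻¹ ≡ 50 (mod 97), so λ ≡ 3·50 ≡ 53.
  x = λ² - 90 - 90 = 2809 - 180 ≡ 10; y = λ·(90 - 10) - 65 ≡ 4. → (10, 4)
2G = (10, 4).
Next 3H:
Repeated addition: build up to 3H.
2H: tangent at (32, 1): λ = (3·32² + 50)/(2·1) ≡ 18/2. 2⁻¹ ≡ 49 (mod 97) since 2·49 = 98 ≡ 1, so λ ≡ 18·49 ≡ 9.
  x = λ² - 32 - 32 = 81 - 64 ≡ 17; y = λ·(32 - 17) - 1 ≡ 37. → (17, 37)
3H: (17, 37) + (32, 1). λ = (1 - 37)/(32 - 17) ≡ 61/15 mod 97. 15⁻¹ ≡ 13 (mod 97), so λ ≡ 17.
  x = λ² - 17 - 32 = 289 - 49 ≡ 46; y = λ·(17 - 46) - 37 ≡ 52. → (46, 52)
3H = (46, 52).
Finally 2G + 3H:
(10, 4) + (46, 52). λ = (52 - 4)/(46 - 10) ≡ 48/36 mod 97. 36⁻¹ ≡ 62 (mod 97), so λ ≡ 66.
  x = λ² - 10 - 46 = 4356 - 56 ≡ 32; y = λ·(10 - 32) - 4 ≡ 96. → (32, 96)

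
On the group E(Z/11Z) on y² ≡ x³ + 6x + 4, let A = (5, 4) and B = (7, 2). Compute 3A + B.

First 3A:
Repeated addition: build up to 3A.
2A: tangent at (5, 4): λ = (3·5² + 6)/(2·4) ≡ 4/8. 8⁻¹ ≡ 7 (mod 11), so λ ≡ 4·7 ≡ 6.
  x = λ² - 5 - 5 = 36 - 10 ≡ 4; y = λ·(5 - 4) - 4 ≡ 2. → (4, 2)
3A: (4, 2) + (5, 4). λ = (4 - 2)/(5 - 4) ≡ 2/1 mod 11. 1⁻¹ ≡ 1 (mod 11), so λ ≡ 2.
  x = λ² - 4 - 5 = 4 - 9 ≡ 6; y = λ·(4 - 6) - 2 ≡ 5. → (6, 5)
3A = (6, 5).
Finally 3A + B:
(6, 5) + (7, 2). λ = (2 - 5)/(7 - 6) ≡ 8/1 mod 11. 1⁻¹ ≡ 1 (mod 11), so λ ≡ 8.
  x = λ² - 6 - 7 = 64 - 13 ≡ 7; y = λ·(6 - 7) - 5 ≡ 9. → (7, 9)

(7, 9)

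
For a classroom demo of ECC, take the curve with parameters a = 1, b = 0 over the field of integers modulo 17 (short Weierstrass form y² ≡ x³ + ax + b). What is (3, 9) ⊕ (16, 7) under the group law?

(11, 4)

(3, 9) + (16, 7). λ = (7 - 9)/(16 - 3) ≡ 15/13 mod 17. 13⁻¹ ≡ 4 (mod 17) since 13·4 = 52 ≡ 1, so λ ≡ 9.
  x = λ² - 3 - 16 = 81 - 19 ≡ 11; y = λ·(3 - 11) - 9 ≡ 4. → (11, 4)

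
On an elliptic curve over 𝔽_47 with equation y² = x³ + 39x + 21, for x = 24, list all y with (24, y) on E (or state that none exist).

x³ + 39x + 21 = 14781 ≡ 23 (mod 47).
23 is a non-residue mod 47; no y exists.

none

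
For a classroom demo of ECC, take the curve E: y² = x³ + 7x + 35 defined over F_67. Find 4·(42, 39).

Write Q = (42, 39).
Repeated addition: build up to 4Q.
2Q: tangent at (42, 39): λ = (3·42² + 7)/(2·39) ≡ 6/11. 11⁻¹ ≡ 61 (mod 67), so λ ≡ 6·61 ≡ 31.
  x = λ² - 42 - 42 = 961 - 84 ≡ 6; y = λ·(42 - 6) - 39 ≡ 5. → (6, 5)
3Q: (6, 5) + (42, 39). λ = (39 - 5)/(42 - 6) ≡ 34/36 mod 67. 36⁻¹ ≡ 54 (mod 67), so λ ≡ 27.
  x = λ² - 6 - 42 = 729 - 48 ≡ 11; y = λ·(6 - 11) - 5 ≡ 61. → (11, 61)
4Q: (11, 61) + (42, 39). λ = (39 - 61)/(42 - 11) ≡ 45/31 mod 67. 31⁻¹ ≡ 13 (mod 67), so λ ≡ 49.
  x = λ² - 11 - 42 = 2401 - 53 ≡ 3; y = λ·(11 - 3) - 61 ≡ 63. → (3, 63)

(3, 63)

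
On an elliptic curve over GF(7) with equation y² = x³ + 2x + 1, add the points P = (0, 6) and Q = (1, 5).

(0, 1)

(0, 6) + (1, 5). λ = (5 - 6)/(1 - 0) ≡ 6/1 mod 7. 1⁻¹ ≡ 1 (mod 7), so λ ≡ 6.
  x = λ² - 0 - 1 = 36 - 1 ≡ 0; y = λ·(0 - 0) - 6 ≡ 1. → (0, 1)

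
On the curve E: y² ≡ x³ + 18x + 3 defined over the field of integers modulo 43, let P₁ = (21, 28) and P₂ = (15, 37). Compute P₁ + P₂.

(20, 35)

(21, 28) + (15, 37). λ = (37 - 28)/(15 - 21) ≡ 9/37 mod 43. 37⁻¹ ≡ 7 (mod 43), so λ ≡ 20.
  x = λ² - 21 - 15 = 400 - 36 ≡ 20; y = λ·(21 - 20) - 28 ≡ 35. → (20, 35)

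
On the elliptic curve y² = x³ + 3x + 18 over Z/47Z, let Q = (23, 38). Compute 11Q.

(23, 9)

Repeated addition: build up to 11Q.
2Q: tangent at (23, 38): λ = (3·23² + 3)/(2·38) ≡ 39/29. 29⁻¹ ≡ 13 (mod 47), so λ ≡ 39·13 ≡ 37.
  x = λ² - 23 - 23 = 1369 - 46 ≡ 7; y = λ·(23 - 7) - 38 ≡ 37. → (7, 37)
3Q: (7, 37) + (23, 38). λ = (38 - 37)/(23 - 7) ≡ 1/16 mod 47. 16⁻¹ ≡ 3 (mod 47), so λ ≡ 3.
  x = λ² - 7 - 23 = 9 - 30 ≡ 26; y = λ·(7 - 26) - 37 ≡ 0. → (26, 0)
4Q: (26, 0) + (23, 38). λ = (38 - 0)/(23 - 26) ≡ 38/44 mod 47. 44⁻¹ ≡ 31 (mod 47) since 44·31 = 1364 ≡ 1, so λ ≡ 3.
  x = λ² - 26 - 23 = 9 - 49 ≡ 7; y = λ·(26 - 7) - 0 ≡ 10. → (7, 10)
5Q: (7, 10) + (23, 38). λ = (38 - 10)/(23 - 7) ≡ 28/16 mod 47. 16⁻¹ ≡ 3 (mod 47) since 16·3 = 48 ≡ 1, so λ ≡ 37.
  x = λ² - 7 - 23 = 1369 - 30 ≡ 23; y = λ·(7 - 23) - 10 ≡ 9. → (23, 9)
6Q: (23, 9) + (23, 38): same x and y₁ ≡ -y₂, so the sum is O.
7Q: O + (23, 38) = (23, 38) (identity).
8Q: tangent at (23, 38): λ = (3·23² + 3)/(2·38) ≡ 39/29. 29⁻¹ ≡ 13 (mod 47), so λ ≡ 39·13 ≡ 37.
  x = λ² - 23 - 23 = 1369 - 46 ≡ 7; y = λ·(23 - 7) - 38 ≡ 37. → (7, 37)
9Q: (7, 37) + (23, 38). λ = (38 - 37)/(23 - 7) ≡ 1/16 mod 47. 16⁻¹ ≡ 3 (mod 47) since 16·3 = 48 ≡ 1, so λ ≡ 3.
  x = λ² - 7 - 23 = 9 - 30 ≡ 26; y = λ·(7 - 26) - 37 ≡ 0. → (26, 0)
10Q: (26, 0) + (23, 38). λ = (38 - 0)/(23 - 26) ≡ 38/44 mod 47. 44⁻¹ ≡ 31 (mod 47), so λ ≡ 3.
  x = λ² - 26 - 23 = 9 - 49 ≡ 7; y = λ·(26 - 7) - 0 ≡ 10. → (7, 10)
11Q: (7, 10) + (23, 38). λ = (38 - 10)/(23 - 7) ≡ 28/16 mod 47. 16⁻¹ ≡ 3 (mod 47), so λ ≡ 37.
  x = λ² - 7 - 23 = 1369 - 30 ≡ 23; y = λ·(7 - 23) - 10 ≡ 9. → (23, 9)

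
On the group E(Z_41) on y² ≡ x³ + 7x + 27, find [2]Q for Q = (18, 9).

(9, 9)

tangent at (18, 9): λ = (3·18² + 7)/(2·9) ≡ 36/18. 18⁻¹ ≡ 16 (mod 41) since 18·16 = 288 ≡ 1, so λ ≡ 36·16 ≡ 2.
  x = λ² - 18 - 18 = 4 - 36 ≡ 9; y = λ·(18 - 9) - 9 ≡ 9. → (9, 9)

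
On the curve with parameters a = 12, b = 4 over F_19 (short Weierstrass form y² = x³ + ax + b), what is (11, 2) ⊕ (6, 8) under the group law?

(8, 2)

(11, 2) + (6, 8). λ = (8 - 2)/(6 - 11) ≡ 6/14 mod 19. 14⁻¹ ≡ 15 (mod 19), so λ ≡ 14.
  x = λ² - 11 - 6 = 196 - 17 ≡ 8; y = λ·(11 - 8) - 2 ≡ 2. → (8, 2)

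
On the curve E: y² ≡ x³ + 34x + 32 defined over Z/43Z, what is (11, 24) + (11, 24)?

(25, 34)

tangent at (11, 24): λ = (3·11² + 34)/(2·24) ≡ 10/5. 5⁻¹ ≡ 26 (mod 43) since 5·26 = 130 ≡ 1, so λ ≡ 10·26 ≡ 2.
  x = λ² - 11 - 11 = 4 - 22 ≡ 25; y = λ·(11 - 25) - 24 ≡ 34. → (25, 34)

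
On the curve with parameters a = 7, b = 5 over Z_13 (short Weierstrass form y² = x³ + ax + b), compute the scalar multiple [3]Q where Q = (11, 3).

(10, 10)

Repeated addition: build up to 3Q.
2Q: tangent at (11, 3): λ = (3·11² + 7)/(2·3) ≡ 6/6. 6⁻¹ ≡ 11 (mod 13) since 6·11 = 66 ≡ 1, so λ ≡ 6·11 ≡ 1.
  x = λ² - 11 - 11 = 1 - 22 ≡ 5; y = λ·(11 - 5) - 3 ≡ 3. → (5, 3)
3Q: (5, 3) + (11, 3). λ = (3 - 3)/(11 - 5) ≡ 0/6 mod 13. 6⁻¹ ≡ 11 (mod 13), so λ ≡ 0.
  x = λ² - 5 - 11 = 0 - 16 ≡ 10; y = λ·(5 - 10) - 3 ≡ 10. → (10, 10)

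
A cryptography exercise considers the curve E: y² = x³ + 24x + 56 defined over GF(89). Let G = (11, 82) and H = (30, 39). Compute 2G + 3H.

(15, 26)

First 2G:
Repeated addition: build up to 2G.
2G: tangent at (11, 82): λ = (3·11² + 24)/(2·82) ≡ 31/75. 75⁻¹ ≡ 19 (mod 89), so λ ≡ 31·19 ≡ 55.
  x = λ² - 11 - 11 = 3025 - 22 ≡ 66; y = λ·(11 - 66) - 82 ≡ 8. → (66, 8)
2G = (66, 8).
Next 3H:
Repeated addition: build up to 3H.
2H: tangent at (30, 39): λ = (3·30² + 24)/(2·39) ≡ 54/78. 78⁻¹ ≡ 8 (mod 89) since 78·8 = 624 ≡ 1, so λ ≡ 54·8 ≡ 76.
  x = λ² - 30 - 30 = 5776 - 60 ≡ 20; y = λ·(30 - 20) - 39 ≡ 9. → (20, 9)
3H: (20, 9) + (30, 39). λ = (39 - 9)/(30 - 20) ≡ 30/10 mod 89. 10⁻¹ ≡ 9 (mod 89), so λ ≡ 3.
  x = λ² - 20 - 30 = 9 - 50 ≡ 48; y = λ·(20 - 48) - 9 ≡ 85. → (48, 85)
3H = (48, 85).
Finally 2G + 3H:
(66, 8) + (48, 85). λ = (85 - 8)/(48 - 66) ≡ 77/71 mod 89. 71⁻¹ ≡ 84 (mod 89), so λ ≡ 60.
  x = λ² - 66 - 48 = 3600 - 114 ≡ 15; y = λ·(66 - 15) - 8 ≡ 26. → (15, 26)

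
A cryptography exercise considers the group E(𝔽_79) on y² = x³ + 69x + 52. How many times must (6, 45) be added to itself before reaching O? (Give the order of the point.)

3

2P: tangent at (6, 45): λ = (3·6² + 69)/(2·45) ≡ 19/11. 11⁻¹ ≡ 36 (mod 79), so λ ≡ 19·36 ≡ 52.
  x = λ² - 6 - 6 = 2704 - 12 ≡ 6; y = λ·(6 - 6) - 45 ≡ 34. → (6, 34)
3P: (6, 34) + (6, 45): same x and y₁ ≡ -y₂, so the sum is O.
3P = O, so the order is 3.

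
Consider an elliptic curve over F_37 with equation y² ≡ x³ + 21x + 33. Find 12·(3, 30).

Write P = (3, 30).
Repeated addition: build up to 12P.
2P: tangent at (3, 30): λ = (3·3² + 21)/(2·30) ≡ 11/23. 23⁻¹ ≡ 29 (mod 37), so λ ≡ 11·29 ≡ 23.
  x = λ² - 3 - 3 = 529 - 6 ≡ 5; y = λ·(3 - 5) - 30 ≡ 35. → (5, 35)
3P: (5, 35) + (3, 30). λ = (30 - 35)/(3 - 5) ≡ 32/35 mod 37. 35⁻¹ ≡ 18 (mod 37), so λ ≡ 21.
  x = λ² - 5 - 3 = 441 - 8 ≡ 26; y = λ·(5 - 26) - 35 ≡ 5. → (26, 5)
4P: (26, 5) + (3, 30). λ = (30 - 5)/(3 - 26) ≡ 25/14 mod 37. 14⁻¹ ≡ 8 (mod 37), so λ ≡ 15.
  x = λ² - 26 - 3 = 225 - 29 ≡ 11; y = λ·(26 - 11) - 5 ≡ 35. → (11, 35)
5P: (11, 35) + (3, 30). λ = (30 - 35)/(3 - 11) ≡ 32/29 mod 37. 29⁻¹ ≡ 23 (mod 37), so λ ≡ 33.
  x = λ² - 11 - 3 = 1089 - 14 ≡ 2; y = λ·(11 - 2) - 35 ≡ 3. → (2, 3)
6P: (2, 3) + (3, 30). λ = (30 - 3)/(3 - 2) ≡ 27/1 mod 37. 1⁻¹ ≡ 1 (mod 37), so λ ≡ 27.
  x = λ² - 2 - 3 = 729 - 5 ≡ 21; y = λ·(2 - 21) - 3 ≡ 2. → (21, 2)
7P: (21, 2) + (3, 30). λ = (30 - 2)/(3 - 21) ≡ 28/19 mod 37. 19⁻¹ ≡ 2 (mod 37), so λ ≡ 19.
  x = λ² - 21 - 3 = 361 - 24 ≡ 4; y = λ·(21 - 4) - 2 ≡ 25. → (4, 25)
8P: (4, 25) + (3, 30). λ = (30 - 25)/(3 - 4) ≡ 5/36 mod 37. 36⁻¹ ≡ 36 (mod 37), so λ ≡ 32.
  x = λ² - 4 - 3 = 1024 - 7 ≡ 18; y = λ·(4 - 18) - 25 ≡ 8. → (18, 8)
9P: (18, 8) + (3, 30). λ = (30 - 8)/(3 - 18) ≡ 22/22 mod 37. 22⁻¹ ≡ 32 (mod 37) since 22·32 = 704 ≡ 1, so λ ≡ 1.
  x = λ² - 18 - 3 = 1 - 21 ≡ 17; y = λ·(18 - 17) - 8 ≡ 30. → (17, 30)
10P: (17, 30) + (3, 30). λ = (30 - 30)/(3 - 17) ≡ 0/23 mod 37. 23⁻¹ ≡ 29 (mod 37), so λ ≡ 0.
  x = λ² - 17 - 3 = 0 - 20 ≡ 17; y = λ·(17 - 17) - 30 ≡ 7. → (17, 7)
11P: (17, 7) + (3, 30). λ = (30 - 7)/(3 - 17) ≡ 23/23 mod 37. 23⁻¹ ≡ 29 (mod 37), so λ ≡ 1.
  x = λ² - 17 - 3 = 1 - 20 ≡ 18; y = λ·(17 - 18) - 7 ≡ 29. → (18, 29)
12P: (18, 29) + (3, 30). λ = (30 - 29)/(3 - 18) ≡ 1/22 mod 37. 22⁻¹ ≡ 32 (mod 37), so λ ≡ 32.
  x = λ² - 18 - 3 = 1024 - 21 ≡ 4; y = λ·(18 - 4) - 29 ≡ 12. → (4, 12)

(4, 12)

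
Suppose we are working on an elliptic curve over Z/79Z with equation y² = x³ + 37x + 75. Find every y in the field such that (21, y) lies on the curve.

x³ + 37x + 75 = 10113 ≡ 1 (mod 79).
Square roots of 1 mod 79: 1 and 78 (since 1² = 1 ≡ 1).

1, 78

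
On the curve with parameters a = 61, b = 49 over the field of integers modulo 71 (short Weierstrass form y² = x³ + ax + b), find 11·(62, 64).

Write Q = (62, 64).
Double-and-add on 11 = (1011)₂. Start with Q = (62, 64) for the leading 1-bit.
double: tangent at (62, 64): λ = (3·62² + 61)/(2·64) ≡ 20/57. 57⁻¹ ≡ 5 (mod 71), so λ ≡ 20·5 ≡ 29.
  x = λ² - 62 - 62 = 841 - 124 ≡ 7; y = λ·(62 - 7) - 64 ≡ 40. → (7, 40)
double: tangent at (7, 40): λ = (3·7² + 61)/(2·40) ≡ 66/9. 9⁻¹ ≡ 8 (mod 71), so λ ≡ 66·8 ≡ 31.
  x = λ² - 7 - 7 = 961 - 14 ≡ 24; y = λ·(7 - 24) - 40 ≡ 1. → (24, 1)
add Q: (24, 1) + (62, 64). λ = (64 - 1)/(62 - 24) ≡ 63/38 mod 71. 38⁻¹ ≡ 43 (mod 71) since 38·43 = 1634 ≡ 1, so λ ≡ 11.
  x = λ² - 24 - 62 = 121 - 86 ≡ 35; y = λ·(24 - 35) - 1 ≡ 20. → (35, 20)
double: tangent at (35, 20): λ = (3·35² + 61)/(2·20) ≡ 44/40. 40⁻¹ ≡ 16 (mod 71), so λ ≡ 44·16 ≡ 65.
  x = λ² - 35 - 35 = 4225 - 70 ≡ 37; y = λ·(35 - 37) - 20 ≡ 63. → (37, 63)
add Q: (37, 63) + (62, 64). λ = (64 - 63)/(62 - 37) ≡ 1/25 mod 71. 25⁻¹ ≡ 54 (mod 71), so λ ≡ 54.
  x = λ² - 37 - 62 = 2916 - 99 ≡ 48; y = λ·(37 - 48) - 63 ≡ 53. → (48, 53)

(48, 53)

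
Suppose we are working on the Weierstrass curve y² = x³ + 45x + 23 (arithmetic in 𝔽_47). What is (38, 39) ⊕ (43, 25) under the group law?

(38, 39) + (43, 25). λ = (25 - 39)/(43 - 38) ≡ 33/5 mod 47. 5⁻¹ ≡ 19 (mod 47), so λ ≡ 16.
  x = λ² - 38 - 43 = 256 - 81 ≡ 34; y = λ·(38 - 34) - 39 ≡ 25. → (34, 25)

(34, 25)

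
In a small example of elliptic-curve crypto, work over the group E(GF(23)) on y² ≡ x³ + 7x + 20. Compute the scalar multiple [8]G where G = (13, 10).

(11, 5)

Repeated addition: build up to 8G.
2G: tangent at (13, 10): λ = (3·13² + 7)/(2·10) ≡ 8/20. 20⁻¹ ≡ 15 (mod 23) since 20·15 = 300 ≡ 1, so λ ≡ 8·15 ≡ 5.
  x = λ² - 13 - 13 = 25 - 26 ≡ 22; y = λ·(13 - 22) - 10 ≡ 14. → (22, 14)
3G: (22, 14) + (13, 10). λ = (10 - 14)/(13 - 22) ≡ 19/14 mod 23. 14⁻¹ ≡ 5 (mod 23) since 14·5 = 70 ≡ 1, so λ ≡ 3.
  x = λ² - 22 - 13 = 9 - 35 ≡ 20; y = λ·(22 - 20) - 14 ≡ 15. → (20, 15)
4G: (20, 15) + (13, 10). λ = (10 - 15)/(13 - 20) ≡ 18/16 mod 23. 16⁻¹ ≡ 13 (mod 23), so λ ≡ 4.
  x = λ² - 20 - 13 = 16 - 33 ≡ 6; y = λ·(20 - 6) - 15 ≡ 18. → (6, 18)
5G: (6, 18) + (13, 10). λ = (10 - 18)/(13 - 6) ≡ 15/7 mod 23. 7⁻¹ ≡ 10 (mod 23), so λ ≡ 12.
  x = λ² - 6 - 13 = 144 - 19 ≡ 10; y = λ·(6 - 10) - 18 ≡ 3. → (10, 3)
6G: (10, 3) + (13, 10). λ = (10 - 3)/(13 - 10) ≡ 7/3 mod 23. 3⁻¹ ≡ 8 (mod 23) since 3·8 = 24 ≡ 1, so λ ≡ 10.
  x = λ² - 10 - 13 = 100 - 23 ≡ 8; y = λ·(10 - 8) - 3 ≡ 17. → (8, 17)
7G: (8, 17) + (13, 10). λ = (10 - 17)/(13 - 8) ≡ 16/5 mod 23. 5⁻¹ ≡ 14 (mod 23), so λ ≡ 17.
  x = λ² - 8 - 13 = 289 - 21 ≡ 15; y = λ·(8 - 15) - 17 ≡ 2. → (15, 2)
8G: (15, 2) + (13, 10). λ = (10 - 2)/(13 - 15) ≡ 8/21 mod 23. 21⁻¹ ≡ 11 (mod 23) since 21·11 = 231 ≡ 1, so λ ≡ 19.
  x = λ² - 15 - 13 = 361 - 28 ≡ 11; y = λ·(15 - 11) - 2 ≡ 5. → (11, 5)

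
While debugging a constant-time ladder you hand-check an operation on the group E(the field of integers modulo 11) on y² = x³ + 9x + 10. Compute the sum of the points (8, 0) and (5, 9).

(8, 0) + (5, 9). λ = (9 - 0)/(5 - 8) ≡ 9/8 mod 11. 8⁻¹ ≡ 7 (mod 11), so λ ≡ 8.
  x = λ² - 8 - 5 = 64 - 13 ≡ 7; y = λ·(8 - 7) - 0 ≡ 8. → (7, 8)

(7, 8)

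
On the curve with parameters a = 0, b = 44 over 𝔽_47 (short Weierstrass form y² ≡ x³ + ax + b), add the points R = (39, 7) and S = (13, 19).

(3, 27)

(39, 7) + (13, 19). λ = (19 - 7)/(13 - 39) ≡ 12/21 mod 47. 21⁻¹ ≡ 9 (mod 47), so λ ≡ 14.
  x = λ² - 39 - 13 = 196 - 52 ≡ 3; y = λ·(39 - 3) - 7 ≡ 27. → (3, 27)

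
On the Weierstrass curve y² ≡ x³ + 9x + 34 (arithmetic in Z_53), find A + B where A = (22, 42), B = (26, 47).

(43, 51)

(22, 42) + (26, 47). λ = (47 - 42)/(26 - 22) ≡ 5/4 mod 53. 4⁻¹ ≡ 40 (mod 53), so λ ≡ 41.
  x = λ² - 22 - 26 = 1681 - 48 ≡ 43; y = λ·(22 - 43) - 42 ≡ 51. → (43, 51)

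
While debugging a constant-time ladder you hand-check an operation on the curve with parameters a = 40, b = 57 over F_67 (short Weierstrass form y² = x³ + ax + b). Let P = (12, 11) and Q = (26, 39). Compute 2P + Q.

(48, 3)

First 2P:
Repeated addition: build up to 2P.
2P: tangent at (12, 11): λ = (3·12² + 40)/(2·11) ≡ 3/22. 22⁻¹ ≡ 64 (mod 67), so λ ≡ 3·64 ≡ 58.
  x = λ² - 12 - 12 = 3364 - 24 ≡ 57; y = λ·(12 - 57) - 11 ≡ 59. → (57, 59)
2P = (57, 59).
Finally 2P + Q:
(57, 59) + (26, 39). λ = (39 - 59)/(26 - 57) ≡ 47/36 mod 67. 36⁻¹ ≡ 54 (mod 67) since 36·54 = 1944 ≡ 1, so λ ≡ 59.
  x = λ² - 57 - 26 = 3481 - 83 ≡ 48; y = λ·(57 - 48) - 59 ≡ 3. → (48, 3)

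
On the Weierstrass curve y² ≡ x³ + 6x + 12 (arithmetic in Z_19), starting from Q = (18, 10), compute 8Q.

Double-and-add on 8 = (1000)₂. Start with Q = (18, 10) for the leading 1-bit.
double: tangent at (18, 10): λ = (3·18² + 6)/(2·10) ≡ 9/1. 1⁻¹ ≡ 1 (mod 19), so λ ≡ 9·1 ≡ 9.
  x = λ² - 18 - 18 = 81 - 36 ≡ 7; y = λ·(18 - 7) - 10 ≡ 13. → (7, 13)
double: tangent at (7, 13): λ = (3·7² + 6)/(2·13) ≡ 1/7. 7⁻¹ ≡ 11 (mod 19) since 7·11 = 77 ≡ 1, so λ ≡ 1·11 ≡ 11.
  x = λ² - 7 - 7 = 121 - 14 ≡ 12; y = λ·(7 - 12) - 13 ≡ 8. → (12, 8)
double: tangent at (12, 8): λ = (3·12² + 6)/(2·8) ≡ 1/16. 16⁻¹ ≡ 6 (mod 19) since 16·6 = 96 ≡ 1, so λ ≡ 1·6 ≡ 6.
  x = λ² - 12 - 12 = 36 - 24 ≡ 12; y = λ·(12 - 12) - 8 ≡ 11. → (12, 11)

(12, 11)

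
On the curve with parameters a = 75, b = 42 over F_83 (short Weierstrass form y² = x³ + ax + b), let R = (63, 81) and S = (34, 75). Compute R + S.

(63, 81) + (34, 75). λ = (75 - 81)/(34 - 63) ≡ 77/54 mod 83. 54⁻¹ ≡ 20 (mod 83) since 54·20 = 1080 ≡ 1, so λ ≡ 46.
  x = λ² - 63 - 34 = 2116 - 97 ≡ 27; y = λ·(63 - 27) - 81 ≡ 81. → (27, 81)

(27, 81)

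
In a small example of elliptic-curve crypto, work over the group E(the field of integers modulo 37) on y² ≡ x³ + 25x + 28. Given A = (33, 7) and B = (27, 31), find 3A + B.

First 3A:
Repeated addition: build up to 3A.
2A: tangent at (33, 7): λ = (3·33² + 25)/(2·7) ≡ 36/14. 14⁻¹ ≡ 8 (mod 37), so λ ≡ 36·8 ≡ 29.
  x = λ² - 33 - 33 = 841 - 66 ≡ 35; y = λ·(33 - 35) - 7 ≡ 9. → (35, 9)
3A: (35, 9) + (33, 7). λ = (7 - 9)/(33 - 35) ≡ 35/35 mod 37. 35⁻¹ ≡ 18 (mod 37) since 35·18 = 630 ≡ 1, so λ ≡ 1.
  x = λ² - 35 - 33 = 1 - 68 ≡ 7; y = λ·(35 - 7) - 9 ≡ 19. → (7, 19)
3A = (7, 19).
Finally 3A + B:
(7, 19) + (27, 31). λ = (31 - 19)/(27 - 7) ≡ 12/20 mod 37. 20⁻¹ ≡ 13 (mod 37), so λ ≡ 8.
  x = λ² - 7 - 27 = 64 - 34 ≡ 30; y = λ·(7 - 30) - 19 ≡ 19. → (30, 19)

(30, 19)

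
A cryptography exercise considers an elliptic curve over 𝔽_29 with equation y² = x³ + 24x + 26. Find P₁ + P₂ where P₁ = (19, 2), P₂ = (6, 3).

(27, 12)

(19, 2) + (6, 3). λ = (3 - 2)/(6 - 19) ≡ 1/16 mod 29. 16⁻¹ ≡ 20 (mod 29), so λ ≡ 20.
  x = λ² - 19 - 6 = 400 - 25 ≡ 27; y = λ·(19 - 27) - 2 ≡ 12. → (27, 12)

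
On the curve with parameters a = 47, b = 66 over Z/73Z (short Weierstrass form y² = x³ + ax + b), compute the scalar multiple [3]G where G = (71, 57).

Repeated addition: build up to 3G.
2G: tangent at (71, 57): λ = (3·71² + 47)/(2·57) ≡ 59/41. 41⁻¹ ≡ 57 (mod 73) since 41·57 = 2337 ≡ 1, so λ ≡ 59·57 ≡ 5.
  x = λ² - 71 - 71 = 25 - 142 ≡ 29; y = λ·(71 - 29) - 57 ≡ 7. → (29, 7)
3G: (29, 7) + (71, 57). λ = (57 - 7)/(71 - 29) ≡ 50/42 mod 73. 42⁻¹ ≡ 40 (mod 73) since 42·40 = 1680 ≡ 1, so λ ≡ 29.
  x = λ² - 29 - 71 = 841 - 100 ≡ 11; y = λ·(29 - 11) - 7 ≡ 4. → (11, 4)

(11, 4)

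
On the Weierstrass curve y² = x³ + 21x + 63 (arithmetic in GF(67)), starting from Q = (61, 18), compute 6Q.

Double-and-add on 6 = (110)₂. Start with Q = (61, 18) for the leading 1-bit.
double: tangent at (61, 18): λ = (3·61² + 21)/(2·18) ≡ 62/36. 36⁻¹ ≡ 54 (mod 67) since 36·54 = 1944 ≡ 1, so λ ≡ 62·54 ≡ 65.
  x = λ² - 61 - 61 = 4225 - 122 ≡ 16; y = λ·(61 - 16) - 18 ≡ 26. → (16, 26)
add Q: (16, 26) + (61, 18). λ = (18 - 26)/(61 - 16) ≡ 59/45 mod 67. 45⁻¹ ≡ 3 (mod 67) since 45·3 = 135 ≡ 1, so λ ≡ 43.
  x = λ² - 16 - 61 = 1849 - 77 ≡ 30; y = λ·(16 - 30) - 26 ≡ 42. → (30, 42)
double: tangent at (30, 42): λ = (3·30² + 21)/(2·42) ≡ 41/17. 17⁻¹ ≡ 4 (mod 67) since 17·4 = 68 ≡ 1, so λ ≡ 41·4 ≡ 30.
  x = λ² - 30 - 30 = 900 - 60 ≡ 36; y = λ·(30 - 36) - 42 ≡ 46. → (36, 46)

(36, 46)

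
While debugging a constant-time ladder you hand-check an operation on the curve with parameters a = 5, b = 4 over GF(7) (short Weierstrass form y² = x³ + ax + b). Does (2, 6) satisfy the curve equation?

yes

y² = 6² ≡ 1; x³ + 5x + 4 = 22 ≡ 1 (mod 7). 1 = 1.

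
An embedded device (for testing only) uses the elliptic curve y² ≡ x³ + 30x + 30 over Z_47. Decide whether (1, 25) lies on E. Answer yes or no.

y² = 25² ≡ 14; x³ + 30x + 30 = 61 ≡ 14 (mod 47). 14 = 14.

yes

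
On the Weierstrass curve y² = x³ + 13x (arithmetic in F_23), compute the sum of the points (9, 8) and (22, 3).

(21, 9)

(9, 8) + (22, 3). λ = (3 - 8)/(22 - 9) ≡ 18/13 mod 23. 13⁻¹ ≡ 16 (mod 23) since 13·16 = 208 ≡ 1, so λ ≡ 12.
  x = λ² - 9 - 22 = 144 - 31 ≡ 21; y = λ·(9 - 21) - 8 ≡ 9. → (21, 9)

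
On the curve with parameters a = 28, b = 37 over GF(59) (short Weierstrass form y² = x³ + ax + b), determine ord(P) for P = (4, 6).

2P: tangent at (4, 6): λ = (3·4² + 28)/(2·6) ≡ 17/12. 12⁻¹ ≡ 5 (mod 59) since 12·5 = 60 ≡ 1, so λ ≡ 17·5 ≡ 26.
  x = λ² - 4 - 4 = 676 - 8 ≡ 19; y = λ·(4 - 19) - 6 ≡ 17. → (19, 17)
3P: (19, 17) + (4, 6). λ = (6 - 17)/(4 - 19) ≡ 48/44 mod 59. 44⁻¹ ≡ 55 (mod 59) since 44·55 = 2420 ≡ 1, so λ ≡ 44.
  x = λ² - 19 - 4 = 1936 - 23 ≡ 25; y = λ·(19 - 25) - 17 ≡ 14. → (25, 14)
4P: (25, 14) + (4, 6). λ = (6 - 14)/(4 - 25) ≡ 51/38 mod 59. 38⁻¹ ≡ 14 (mod 59), so λ ≡ 6.
  x = λ² - 25 - 4 = 36 - 29 ≡ 7; y = λ·(25 - 7) - 14 ≡ 35. → (7, 35)
5P: (7, 35) + (4, 6). λ = (6 - 35)/(4 - 7) ≡ 30/56 mod 59. 56⁻¹ ≡ 39 (mod 59), so λ ≡ 49.
  x = λ² - 7 - 4 = 2401 - 11 ≡ 30; y = λ·(7 - 30) - 35 ≡ 18. → (30, 18)
6P: (30, 18) + (4, 6). λ = (6 - 18)/(4 - 30) ≡ 47/33 mod 59. 33⁻¹ ≡ 34 (mod 59) since 33·34 = 1122 ≡ 1, so λ ≡ 5.
  x = λ² - 30 - 4 = 25 - 34 ≡ 50; y = λ·(30 - 50) - 18 ≡ 0. → (50, 0)
7P: (50, 0) + (4, 6). λ = (6 - 0)/(4 - 50) ≡ 6/13 mod 59. 13⁻¹ ≡ 50 (mod 59) since 13·50 = 650 ≡ 1, so λ ≡ 5.
  x = λ² - 50 - 4 = 25 - 54 ≡ 30; y = λ·(50 - 30) - 0 ≡ 41. → (30, 41)
8P: (30, 41) + (4, 6). λ = (6 - 41)/(4 - 30) ≡ 24/33 mod 59. 33⁻¹ ≡ 34 (mod 59), so λ ≡ 49.
  x = λ² - 30 - 4 = 2401 - 34 ≡ 7; y = λ·(30 - 7) - 41 ≡ 24. → (7, 24)
9P: (7, 24) + (4, 6). λ = (6 - 24)/(4 - 7) ≡ 41/56 mod 59. 56⁻¹ ≡ 39 (mod 59) since 56·39 = 2184 ≡ 1, so λ ≡ 6.
  x = λ² - 7 - 4 = 36 - 11 ≡ 25; y = λ·(7 - 25) - 24 ≡ 45. → (25, 45)
10P: (25, 45) + (4, 6). λ = (6 - 45)/(4 - 25) ≡ 20/38 mod 59. 38⁻¹ ≡ 14 (mod 59), so λ ≡ 44.
  x = λ² - 25 - 4 = 1936 - 29 ≡ 19; y = λ·(25 - 19) - 45 ≡ 42. → (19, 42)
11P: (19, 42) + (4, 6). λ = (6 - 42)/(4 - 19) ≡ 23/44 mod 59. 44⁻¹ ≡ 55 (mod 59) since 44·55 = 2420 ≡ 1, so λ ≡ 26.
  x = λ² - 19 - 4 = 676 - 23 ≡ 4; y = λ·(19 - 4) - 42 ≡ 53. → (4, 53)
12P: (4, 53) + (4, 6): same x and y₁ ≡ -y₂, so the sum is ∞.
12P = ∞, so the order is 12.

12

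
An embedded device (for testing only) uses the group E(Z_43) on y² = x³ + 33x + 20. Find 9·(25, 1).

(40, 25)

Write Q = (25, 1).
Double-and-add on 9 = (1001)₂. Start with Q = (25, 1) for the leading 1-bit.
double: tangent at (25, 1): λ = (3·25² + 33)/(2·1) ≡ 16/2. 2⁻¹ ≡ 22 (mod 43) since 2·22 = 44 ≡ 1, so λ ≡ 16·22 ≡ 8.
  x = λ² - 25 - 25 = 64 - 50 ≡ 14; y = λ·(25 - 14) - 1 ≡ 1. → (14, 1)
double: tangent at (14, 1): λ = (3·14² + 33)/(2·1) ≡ 19/2. 2⁻¹ ≡ 22 (mod 43) since 2·22 = 44 ≡ 1, so λ ≡ 19·22 ≡ 31.
  x = λ² - 14 - 14 = 961 - 28 ≡ 30; y = λ·(14 - 30) - 1 ≡ 19. → (30, 19)
double: tangent at (30, 19): λ = (3·30² + 33)/(2·19) ≡ 24/38. 38⁻¹ ≡ 17 (mod 43), so λ ≡ 24·17 ≡ 21.
  x = λ² - 30 - 30 = 441 - 60 ≡ 37; y = λ·(30 - 37) - 19 ≡ 6. → (37, 6)
add Q: (37, 6) + (25, 1). λ = (1 - 6)/(25 - 37) ≡ 38/31 mod 43. 31⁻¹ ≡ 25 (mod 43), so λ ≡ 4.
  x = λ² - 37 - 25 = 16 - 62 ≡ 40; y = λ·(37 - 40) - 6 ≡ 25. → (40, 25)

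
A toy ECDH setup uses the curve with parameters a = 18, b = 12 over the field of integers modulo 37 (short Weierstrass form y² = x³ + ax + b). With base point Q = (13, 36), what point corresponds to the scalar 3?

(31, 13)

Repeated addition: build up to 3Q.
2Q: tangent at (13, 36): λ = (3·13² + 18)/(2·36) ≡ 7/35. 35⁻¹ ≡ 18 (mod 37) since 35·18 = 630 ≡ 1, so λ ≡ 7·18 ≡ 15.
  x = λ² - 13 - 13 = 225 - 26 ≡ 14; y = λ·(13 - 14) - 36 ≡ 23. → (14, 23)
3Q: (14, 23) + (13, 36). λ = (36 - 23)/(13 - 14) ≡ 13/36 mod 37. 36⁻¹ ≡ 36 (mod 37), so λ ≡ 24.
  x = λ² - 14 - 13 = 576 - 27 ≡ 31; y = λ·(14 - 31) - 23 ≡ 13. → (31, 13)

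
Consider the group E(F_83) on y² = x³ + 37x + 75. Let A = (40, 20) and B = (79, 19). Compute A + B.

(4, 11)

(40, 20) + (79, 19). λ = (19 - 20)/(79 - 40) ≡ 82/39 mod 83. 39⁻¹ ≡ 66 (mod 83) since 39·66 = 2574 ≡ 1, so λ ≡ 17.
  x = λ² - 40 - 79 = 289 - 119 ≡ 4; y = λ·(40 - 4) - 20 ≡ 11. → (4, 11)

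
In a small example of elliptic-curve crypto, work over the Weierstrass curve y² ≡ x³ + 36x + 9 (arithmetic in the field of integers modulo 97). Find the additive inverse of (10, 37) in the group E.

(10, 60)

-(10, 37) = (10, -37 mod 97) = (10, 60).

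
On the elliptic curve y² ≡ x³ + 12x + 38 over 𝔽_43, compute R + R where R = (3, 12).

(0, 9)

tangent at (3, 12): λ = (3·3² + 12)/(2·12) ≡ 39/24. 24⁻¹ ≡ 9 (mod 43) since 24·9 = 216 ≡ 1, so λ ≡ 39·9 ≡ 7.
  x = λ² - 3 - 3 = 49 - 6 ≡ 0; y = λ·(3 - 0) - 12 ≡ 9. → (0, 9)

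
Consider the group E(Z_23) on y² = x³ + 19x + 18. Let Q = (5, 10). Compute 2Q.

tangent at (5, 10): λ = (3·5² + 19)/(2·10) ≡ 2/20. 20⁻¹ ≡ 15 (mod 23) since 20·15 = 300 ≡ 1, so λ ≡ 2·15 ≡ 7.
  x = λ² - 5 - 5 = 49 - 10 ≡ 16; y = λ·(5 - 16) - 10 ≡ 5. → (16, 5)

(16, 5)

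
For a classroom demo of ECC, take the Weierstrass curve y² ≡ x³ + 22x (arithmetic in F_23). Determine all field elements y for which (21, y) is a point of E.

none

x³ + 22x + 0 = 9723 ≡ 17 (mod 23).
17 is a non-residue mod 23; no y exists.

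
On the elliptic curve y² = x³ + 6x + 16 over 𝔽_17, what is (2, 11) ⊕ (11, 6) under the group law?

(2, 11) + (11, 6). λ = (6 - 11)/(11 - 2) ≡ 12/9 mod 17. 9⁻¹ ≡ 2 (mod 17), so λ ≡ 7.
  x = λ² - 2 - 11 = 49 - 13 ≡ 2; y = λ·(2 - 2) - 11 ≡ 6. → (2, 6)

(2, 6)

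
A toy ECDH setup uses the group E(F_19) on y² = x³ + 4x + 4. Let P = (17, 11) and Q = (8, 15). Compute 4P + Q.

First 4P:
Double-and-add on 4 = (100)₂. Start with P = (17, 11) for the leading 1-bit.
double: tangent at (17, 11): λ = (3·17² + 4)/(2·11) ≡ 16/3. 3⁻¹ ≡ 13 (mod 19) since 3·13 = 39 ≡ 1, so λ ≡ 16·13 ≡ 18.
  x = λ² - 17 - 17 = 324 - 34 ≡ 5; y = λ·(17 - 5) - 11 ≡ 15. → (5, 15)
double: tangent at (5, 15): λ = (3·5² + 4)/(2·15) ≡ 3/11. 11⁻¹ ≡ 7 (mod 19), so λ ≡ 3·7 ≡ 2.
  x = λ² - 5 - 5 = 4 - 10 ≡ 13; y = λ·(5 - 13) - 15 ≡ 7. → (13, 7)
4P = (13, 7).
Finally 4P + Q:
(13, 7) + (8, 15). λ = (15 - 7)/(8 - 13) ≡ 8/14 mod 19. 14⁻¹ ≡ 15 (mod 19), so λ ≡ 6.
  x = λ² - 13 - 8 = 36 - 21 ≡ 15; y = λ·(13 - 15) - 7 ≡ 0. → (15, 0)

(15, 0)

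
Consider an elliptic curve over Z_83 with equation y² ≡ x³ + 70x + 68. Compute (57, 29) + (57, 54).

The two points share x = 57 and their y-coordinates satisfy 29 + 54 ≡ 0 (mod 83), so they are inverses. Their sum is the point at infinity.

O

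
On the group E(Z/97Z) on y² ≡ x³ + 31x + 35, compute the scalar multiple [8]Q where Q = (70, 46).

(68, 89)

Double-and-add on 8 = (1000)₂. Start with Q = (70, 46) for the leading 1-bit.
double: tangent at (70, 46): λ = (3·70² + 31)/(2·46) ≡ 84/92. 92⁻¹ ≡ 58 (mod 97), so λ ≡ 84·58 ≡ 22.
  x = λ² - 70 - 70 = 484 - 140 ≡ 53; y = λ·(70 - 53) - 46 ≡ 37. → (53, 37)
double: tangent at (53, 37): λ = (3·53² + 31)/(2·37) ≡ 19/74. 74⁻¹ ≡ 59 (mod 97), so λ ≡ 19·59 ≡ 54.
  x = λ² - 53 - 53 = 2916 - 106 ≡ 94; y = λ·(53 - 94) - 37 ≡ 77. → (94, 77)
double: tangent at (94, 77): λ = (3·94² + 31)/(2·77) ≡ 58/57. 57⁻¹ ≡ 80 (mod 97), so λ ≡ 58·80 ≡ 81.
  x = λ² - 94 - 94 = 6561 - 188 ≡ 68; y = λ·(94 - 68) - 77 ≡ 89. → (68, 89)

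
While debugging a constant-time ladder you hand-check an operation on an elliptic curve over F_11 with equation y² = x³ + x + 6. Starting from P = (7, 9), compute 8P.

(10, 9)

Repeated addition: build up to 8P.
2P: tangent at (7, 9): λ = (3·7² + 1)/(2·9) ≡ 5/7. 7⁻¹ ≡ 8 (mod 11), so λ ≡ 5·8 ≡ 7.
  x = λ² - 7 - 7 = 49 - 14 ≡ 2; y = λ·(7 - 2) - 9 ≡ 4. → (2, 4)
3P: (2, 4) + (7, 9). λ = (9 - 4)/(7 - 2) ≡ 5/5 mod 11. 5⁻¹ ≡ 9 (mod 11) since 5·9 = 45 ≡ 1, so λ ≡ 1.
  x = λ² - 2 - 7 = 1 - 9 ≡ 3; y = λ·(2 - 3) - 4 ≡ 6. → (3, 6)
4P: (3, 6) + (7, 9). λ = (9 - 6)/(7 - 3) ≡ 3/4 mod 11. 4⁻¹ ≡ 3 (mod 11) since 4·3 = 12 ≡ 1, so λ ≡ 9.
  x = λ² - 3 - 7 = 81 - 10 ≡ 5; y = λ·(3 - 5) - 6 ≡ 9. → (5, 9)
5P: (5, 9) + (7, 9). λ = (9 - 9)/(7 - 5) ≡ 0/2 mod 11. 2⁻¹ ≡ 6 (mod 11) since 2·6 = 12 ≡ 1, so λ ≡ 0.
  x = λ² - 5 - 7 = 0 - 12 ≡ 10; y = λ·(5 - 10) - 9 ≡ 2. → (10, 2)
6P: (10, 2) + (7, 9). λ = (9 - 2)/(7 - 10) ≡ 7/8 mod 11. 8⁻¹ ≡ 7 (mod 11) since 8·7 = 56 ≡ 1, so λ ≡ 5.
  x = λ² - 10 - 7 = 25 - 17 ≡ 8; y = λ·(10 - 8) - 2 ≡ 8. → (8, 8)
7P: (8, 8) + (7, 9). λ = (9 - 8)/(7 - 8) ≡ 1/10 mod 11. 10⁻¹ ≡ 10 (mod 11) since 10·10 = 100 ≡ 1, so λ ≡ 10.
  x = λ² - 8 - 7 = 100 - 15 ≡ 8; y = λ·(8 - 8) - 8 ≡ 3. → (8, 3)
8P: (8, 3) + (7, 9). λ = (9 - 3)/(7 - 8) ≡ 6/10 mod 11. 10⁻¹ ≡ 10 (mod 11), so λ ≡ 5.
  x = λ² - 8 - 7 = 25 - 15 ≡ 10; y = λ·(8 - 10) - 3 ≡ 9. → (10, 9)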